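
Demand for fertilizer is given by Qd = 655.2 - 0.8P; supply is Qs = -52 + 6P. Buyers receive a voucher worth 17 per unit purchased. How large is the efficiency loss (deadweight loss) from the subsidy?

Pre-subsidy: 655.2 - 0.8P = -52 + 6P gives P* = 104, Q* = 572.
With the rebate, buyers effectively pay Pb = Ps − 17, where Ps is the price sellers receive.
Demand in terms of Ps becomes Qd = 655.2 − 0.8(Ps − 17) = 668.8 - 0.8Ps. Setting this equal to supply: 668.8 - 0.8Ps = -52 + 6Ps, so Ps = 106.
Buyers pay Pb = 106 − 17 = 89; Q' = -52 + 6·106 = 584.
The subsidy expands output by 584 − 572 = 12 past the efficient level; on those units the gap between marginal cost and willingness to pay runs from 0 up to 17.
DWL = ½ × 17 × 12 = 102.

Deadweight loss = 102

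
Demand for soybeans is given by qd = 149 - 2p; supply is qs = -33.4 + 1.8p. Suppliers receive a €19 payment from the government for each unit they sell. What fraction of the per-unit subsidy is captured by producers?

Pre-subsidy: 149 - 2p = -33.4 + 1.8p gives p* = 48, q* = 53.
With the subsidy, sellers receive ps = pb + 19 for each unit, where pb is the price buyers pay.
Supply in terms of pb becomes qs = -33.4 + 1.8(pb + 19) = 0.8 + 1.8pb. Setting this equal to demand: 149 - 2pb = 0.8 + 1.8pb, so pb = 39.
Sellers receive ps = 39 + 19 = 58; q' = 149 − 2·39 = 71.
Buyers' price falls by p* − pb = 48 − 39 = 9; sellers' price rises by ps − p* = 58 − 48 = 10.
So producers capture 10/19 = 10/19 of each unit of subsidy.

Producer share = 10/19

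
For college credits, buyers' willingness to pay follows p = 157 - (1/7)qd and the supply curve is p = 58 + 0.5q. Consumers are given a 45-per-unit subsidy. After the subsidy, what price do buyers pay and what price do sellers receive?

Pre-subsidy: 157 - (1/7)q = 58 + 0.5q gives q* = 154 and p* = 135.
With the rebate, buyers effectively pay pb = ps − 45, where ps is the price sellers receive.
On the curves, pb = 157 - (1/7)q and ps = 58 + 0.5q; the wedge ps − pb = 45 gives 58 + 0.5q − (157 - (1/7)q) = 45, so q' = 224.
Then pb = 157 − (1/7)·224 = 125 and ps = 58 + 0.5·224 = 170.

Buyers pay 125; sellers receive 170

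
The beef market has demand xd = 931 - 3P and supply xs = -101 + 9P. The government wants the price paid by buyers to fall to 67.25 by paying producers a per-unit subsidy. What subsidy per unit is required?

At a buyer price of 67.25, quantity demanded is 931 − 3·67.25 = 729.25.
Sellers supply 729.25 only when they receive Ps with -101 + 9·Ps = 729.25, i.e. Ps = 92.25.
s = Ps − Pb = 92.25 − 67.25 = 25.

Required subsidy s = 25 per unit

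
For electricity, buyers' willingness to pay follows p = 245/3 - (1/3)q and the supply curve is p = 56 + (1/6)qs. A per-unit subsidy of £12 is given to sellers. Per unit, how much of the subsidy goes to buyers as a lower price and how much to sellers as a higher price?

Buyers gain £8 per unit; sellers gain £4 per unit

Pre-subsidy: 245/3 - (1/3)q = 56 + (1/6)q gives q* = 154/3 and p* = 581/9.
With the subsidy, sellers receive ps = pb + 12 for each unit, where pb is the price buyers pay.
On the curves, pb = 245/3 - (1/3)q and ps = 56 + (1/6)q; the wedge ps − pb = 12 gives 56 + (1/6)q − (245/3 - (1/3)q) = 12, so q' = 226/3.
Then pb = 245/3 − (1/3)·(226/3) = 509/9 and ps = 56 + (1/6)·(226/3) = 617/9.
Buyers' price falls by p* − pb = 581/9 − 509/9 = 8; sellers' price rises by ps − p* = 617/9 − 581/9 = 4.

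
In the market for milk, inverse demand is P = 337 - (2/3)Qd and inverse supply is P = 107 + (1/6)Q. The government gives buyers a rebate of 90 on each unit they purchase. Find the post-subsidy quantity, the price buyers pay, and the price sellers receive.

Pre-subsidy: 337 - (2/3)Q = 107 + (1/6)Q gives Q* = 276 and P* = 153.
With the rebate, buyers effectively pay Pb = Ps − 90, where Ps is the price sellers receive.
On the curves, Pb = 337 - (2/3)Q and Ps = 107 + (1/6)Q; the wedge Ps − Pb = 90 gives 107 + (1/6)Q − (337 - (2/3)Q) = 90, so Q' = 384.
Then Pb = 337 − (2/3)·384 = 81 and Ps = 107 + (1/6)·384 = 171.

Q' = 384; buyers pay 81; sellers receive 171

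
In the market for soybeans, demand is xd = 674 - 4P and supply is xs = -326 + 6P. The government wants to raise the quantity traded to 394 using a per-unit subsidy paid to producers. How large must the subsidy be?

Required subsidy s = 50 per unit

At x = 394, invert demand for the buyer price: Pb = (674 − 394)/4 = 70; invert supply for the seller price: Ps = (394 − (-326))/6 = 120.
The subsidy must fill the gap: s = Ps − Pb = 120 − 70 = 50.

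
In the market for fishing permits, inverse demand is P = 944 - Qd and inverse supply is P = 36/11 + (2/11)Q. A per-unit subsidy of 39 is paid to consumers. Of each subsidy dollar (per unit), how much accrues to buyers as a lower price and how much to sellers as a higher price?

Pre-subsidy: 944 - Q = 36/11 + (2/11)Q gives Q* = 796 and P* = 148.
With the rebate, buyers effectively pay Pb = Ps − 39, where Ps is the price sellers receive.
On the curves, Pb = 944 - Q and Ps = 36/11 + (2/11)Q; the wedge Ps − Pb = 39 gives 36/11 + (2/11)Q − (944 - Q) = 39, so Q' = 829.
Then Pb = 944 − 1·829 = 115 and Ps = 36/11 + (2/11)·829 = 154.
Buyers' price falls by P* − Pb = 148 − 115 = 33; sellers' price rises by Ps − P* = 154 − 148 = 6.

Buyers gain 33 per unit; sellers gain 6 per unit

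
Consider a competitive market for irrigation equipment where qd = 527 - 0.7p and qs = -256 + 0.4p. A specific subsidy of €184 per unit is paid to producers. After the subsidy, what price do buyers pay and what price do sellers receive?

Pre-subsidy: 527 - 0.7p = -256 + 0.4p gives p* = 7830/11, q* = 316/11.
With the subsidy, sellers receive ps = pb + 184 for each unit, where pb is the price buyers pay.
Supply in terms of pb becomes qs = -256 + 0.4(pb + 184) = -182.4 + 0.4pb. Setting this equal to demand: 527 - 0.7pb = -182.4 + 0.4pb, so pb = 7094/11.
Sellers receive ps = 7094/11 + 184 = 9118/11; q' = 527 − 0.7·(7094/11) = 4156/55.

Buyers pay 7094/11; sellers receive 9118/11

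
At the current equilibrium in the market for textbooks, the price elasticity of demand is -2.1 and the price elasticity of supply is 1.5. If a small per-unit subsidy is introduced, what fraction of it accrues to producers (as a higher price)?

For a small subsidy around the equilibrium, the benefit split depends on the relative slopes, which at a point are proportional to the elasticities.
Buyer share = εs/(εs + |εd|) = 1.5/(1.5 + 2.1) = 5/12; seller share = |εd|/(εs + |εd|) = 7/12.
So producers capture 7/12 of the subsidy.

Producer share = 7/12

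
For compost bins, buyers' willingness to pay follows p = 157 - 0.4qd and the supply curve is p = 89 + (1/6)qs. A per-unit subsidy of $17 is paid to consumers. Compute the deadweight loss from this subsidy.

Deadweight loss = $255

Pre-subsidy: 157 - 0.4q = 89 + (1/6)q gives q* = 120 and p* = 109.
With the rebate, buyers effectively pay pb = ps − 17, where ps is the price sellers receive.
On the curves, pb = 157 - 0.4q and ps = 89 + (1/6)q; the wedge ps − pb = 17 gives 89 + (1/6)q − (157 - 0.4q) = 17, so q' = 150.
Then pb = 157 − 0.4·150 = 97 and ps = 89 + (1/6)·150 = 114.
The subsidy expands output by 150 − 120 = 30 past the efficient level; on those units the gap between marginal cost and willingness to pay runs from 0 up to 17.
DWL = ½ × 17 × 30 = 255.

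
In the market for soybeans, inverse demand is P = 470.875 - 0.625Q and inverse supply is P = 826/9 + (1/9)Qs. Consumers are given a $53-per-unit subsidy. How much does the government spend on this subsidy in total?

Pre-subsidy: 470.875 - 0.625Q = 826/9 + (1/9)Q gives Q* = 515 and P* = 149.
With the rebate, buyers effectively pay Pb = Ps − 53, where Ps is the price sellers receive.
On the curves, Pb = 470.875 - 0.625Q and Ps = 826/9 + (1/9)Q; the wedge Ps − Pb = 53 gives 826/9 + (1/9)Q − (470.875 - 0.625Q) = 53, so Q' = 587.
Then Pb = 470.875 − 0.625·587 = 104 and Ps = 826/9 + (1/9)·587 = 157.
Government outlay = subsidy × quantity = 53 × 587 = 31111.

Government cost = $31111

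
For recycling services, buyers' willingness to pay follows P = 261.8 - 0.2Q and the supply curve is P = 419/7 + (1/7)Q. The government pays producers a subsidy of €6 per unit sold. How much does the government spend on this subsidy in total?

Pre-subsidy: 261.8 - 0.2Q = 419/7 + (1/7)Q gives Q* = 589 and P* = 144.
With the subsidy, sellers receive Ps = Pb + 6 for each unit, where Pb is the price buyers pay.
On the curves, Pb = 261.8 - 0.2Q and Ps = 419/7 + (1/7)Q; the wedge Ps − Pb = 6 gives 419/7 + (1/7)Q − (261.8 - 0.2Q) = 6, so Q' = 606.5.
Then Pb = 261.8 − 0.2·606.5 = 140.5 and Ps = 419/7 + (1/7)·606.5 = 146.5.
Government outlay = subsidy × quantity = 6 × 606.5 = 3639.

Government cost = €3639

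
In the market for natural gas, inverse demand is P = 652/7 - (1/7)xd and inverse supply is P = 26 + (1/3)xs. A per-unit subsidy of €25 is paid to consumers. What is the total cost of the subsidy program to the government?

Pre-subsidy: 652/7 - (1/7)x = 26 + (1/3)x gives x* = 141 and P* = 73.
With the rebate, buyers effectively pay Pb = Ps − 25, where Ps is the price sellers receive.
On the curves, Pb = 652/7 - (1/7)x and Ps = 26 + (1/3)x; the wedge Ps − Pb = 25 gives 26 + (1/3)x − (652/7 - (1/7)x) = 25, so x' = 193.5.
Then Pb = 652/7 − (1/7)·193.5 = 65.5 and Ps = 26 + (1/3)·193.5 = 90.5.
Government outlay = subsidy × quantity = 25 × 193.5 = 4837.5.

Government cost = €4837.5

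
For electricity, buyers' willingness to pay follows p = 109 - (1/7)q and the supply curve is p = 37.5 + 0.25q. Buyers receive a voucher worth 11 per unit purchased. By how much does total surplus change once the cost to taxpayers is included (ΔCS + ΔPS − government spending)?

Net change in total surplus = -154

Pre-subsidy: 109 - (1/7)q = 37.5 + 0.25q gives q* = 182 and p* = 83.
With the rebate, buyers effectively pay pb = ps − 11, where ps is the price sellers receive.
On the curves, pb = 109 - (1/7)q and ps = 37.5 + 0.25q; the wedge ps − pb = 11 gives 37.5 + 0.25q − (109 - (1/7)q) = 11, so q' = 210.
Then pb = 109 − (1/7)·210 = 79 and ps = 37.5 + 0.25·210 = 90.
ΔCS = ½(182 + 210)(83 − 79) = 784; ΔPS = ½(182 + 210)(90 − 83) = 1372.
Government spending = 11 × 210 = 2310.
Net change = 784 + 1372 − 2310 = -154. The loss equals the DWL triangle ½·11·28.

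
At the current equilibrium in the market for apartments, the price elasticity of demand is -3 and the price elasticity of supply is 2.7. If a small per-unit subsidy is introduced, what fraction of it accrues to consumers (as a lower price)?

Consumer share = 9/19

For a small subsidy around the equilibrium, the benefit split depends on the relative slopes, which at a point are proportional to the elasticities.
Buyer share = εs/(εs + |εd|) = 2.7/(2.7 + 3) = 9/19; seller share = |εd|/(εs + |εd|) = 10/19.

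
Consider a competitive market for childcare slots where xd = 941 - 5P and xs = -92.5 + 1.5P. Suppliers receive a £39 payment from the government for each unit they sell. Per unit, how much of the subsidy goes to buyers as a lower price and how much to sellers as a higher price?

Pre-subsidy: 941 - 5P = -92.5 + 1.5P gives P* = 159, x* = 146.
With the subsidy, sellers receive Ps = Pb + 39 for each unit, where Pb is the price buyers pay.
Supply in terms of Pb becomes xs = -92.5 + 1.5(Pb + 39) = -34 + 1.5Pb. Setting this equal to demand: 941 - 5Pb = -34 + 1.5Pb, so Pb = 150.
Sellers receive Ps = 150 + 39 = 189; x' = 941 − 5·150 = 191.
Buyers' price falls by P* − Pb = 159 − 150 = 9; sellers' price rises by Ps − P* = 189 − 159 = 30.

Buyers gain £9 per unit; sellers gain £30 per unit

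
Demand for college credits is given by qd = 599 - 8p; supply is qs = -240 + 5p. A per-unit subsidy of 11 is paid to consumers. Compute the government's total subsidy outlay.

Government cost = 16665/13

Pre-subsidy: 599 - 8p = -240 + 5p gives p* = 839/13, q* = 1075/13.
With the rebate, buyers effectively pay pb = ps − 11, where ps is the price sellers receive.
Demand in terms of ps becomes qd = 599 − 8(ps − 11) = 687 - 8ps. Setting this equal to supply: 687 - 8ps = -240 + 5ps, so ps = 927/13.
Buyers pay pb = 927/13 − 11 = 784/13; q' = -240 + 5·(927/13) = 1515/13.
Government outlay = subsidy × quantity = 11 × 1515/13 = 16665/13.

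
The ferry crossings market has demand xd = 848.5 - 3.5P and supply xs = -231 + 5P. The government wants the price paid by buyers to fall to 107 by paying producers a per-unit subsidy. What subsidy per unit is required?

At a buyer price of 107, quantity demanded is 848.5 − 3.5·107 = 474.
Sellers supply 474 only when they receive Ps with -231 + 5·Ps = 474, i.e. Ps = 141.
s = Ps − Pb = 141 − 107 = 34.

Required subsidy s = 34 per unit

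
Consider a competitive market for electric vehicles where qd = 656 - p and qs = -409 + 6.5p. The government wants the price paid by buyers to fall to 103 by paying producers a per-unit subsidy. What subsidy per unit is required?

At a buyer price of 103, quantity demanded is 656 − 1·103 = 553.
Sellers supply 553 only when they receive ps with -409 + 6.5·ps = 553, i.e. ps = 148.
s = ps − pb = 148 − 103 = 45.

Required subsidy s = 45 per unit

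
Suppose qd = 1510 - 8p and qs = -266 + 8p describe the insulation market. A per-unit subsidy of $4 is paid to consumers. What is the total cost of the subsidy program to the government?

Government cost = $2552

Pre-subsidy: 1510 - 8p = -266 + 8p gives p* = 111, q* = 622.
With the rebate, buyers effectively pay pb = ps − 4, where ps is the price sellers receive.
Demand in terms of ps becomes qd = 1510 − 8(ps − 4) = 1542 - 8ps. Setting this equal to supply: 1542 - 8ps = -266 + 8ps, so ps = 113.
Buyers pay pb = 113 − 4 = 109; q' = -266 + 8·113 = 638.
Government outlay = subsidy × quantity = 4 × 638 = 2552.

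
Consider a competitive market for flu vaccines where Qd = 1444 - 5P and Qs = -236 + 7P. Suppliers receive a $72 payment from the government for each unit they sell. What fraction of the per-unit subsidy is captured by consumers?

Pre-subsidy: 1444 - 5P = -236 + 7P gives P* = 140, Q* = 744.
With the subsidy, sellers receive Ps = Pb + 72 for each unit, where Pb is the price buyers pay.
Supply in terms of Pb becomes Qs = -236 + 7(Pb + 72) = 268 + 7Pb. Setting this equal to demand: 1444 - 5Pb = 268 + 7Pb, so Pb = 98.
Sellers receive Ps = 98 + 72 = 170; Q' = 1444 − 5·98 = 954.
Buyers' price falls by P* − Pb = 140 − 98 = 42; sellers' price rises by Ps − P* = 170 − 140 = 30.
So consumers capture 42/72 = 7/12 of each unit of subsidy.

Consumer share = 7/12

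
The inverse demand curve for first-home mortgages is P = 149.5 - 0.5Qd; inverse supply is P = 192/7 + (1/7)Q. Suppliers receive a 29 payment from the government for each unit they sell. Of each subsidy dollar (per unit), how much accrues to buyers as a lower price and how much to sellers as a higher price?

Pre-subsidy: 149.5 - 0.5Q = 192/7 + (1/7)Q gives Q* = 1709/9 and P* = 491/9.
With the subsidy, sellers receive Ps = Pb + 29 for each unit, where Pb is the price buyers pay.
On the curves, Pb = 149.5 - 0.5Q and Ps = 192/7 + (1/7)Q; the wedge Ps − Pb = 29 gives 192/7 + (1/7)Q − (149.5 - 0.5Q) = 29, so Q' = 235.
Then Pb = 149.5 − 0.5·235 = 32 and Ps = 192/7 + (1/7)·235 = 61.
Buyers' price falls by P* − Pb = 491/9 − 32 = 203/9; sellers' price rises by Ps − P* = 61 − 491/9 = 58/9.

Buyers gain 203/9 per unit; sellers gain 58/9 per unit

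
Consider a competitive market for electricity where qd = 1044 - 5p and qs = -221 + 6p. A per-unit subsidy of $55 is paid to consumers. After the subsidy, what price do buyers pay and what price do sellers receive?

Buyers pay $85; sellers receive $140

Pre-subsidy: 1044 - 5p = -221 + 6p gives p* = 115, q* = 469.
With the rebate, buyers effectively pay pb = ps − 55, where ps is the price sellers receive.
Demand in terms of ps becomes qd = 1044 − 5(ps − 55) = 1319 - 5ps. Setting this equal to supply: 1319 - 5ps = -221 + 6ps, so ps = 140.
Buyers pay pb = 140 − 55 = 85; q' = -221 + 6·140 = 619.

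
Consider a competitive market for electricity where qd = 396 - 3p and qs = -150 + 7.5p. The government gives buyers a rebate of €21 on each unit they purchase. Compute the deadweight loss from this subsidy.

Deadweight loss = €472.5

Pre-subsidy: 396 - 3p = -150 + 7.5p gives p* = 52, q* = 240.
With the rebate, buyers effectively pay pb = ps − 21, where ps is the price sellers receive.
Demand in terms of ps becomes qd = 396 − 3(ps − 21) = 459 - 3ps. Setting this equal to supply: 459 - 3ps = -150 + 7.5ps, so ps = 58.
Buyers pay pb = 58 − 21 = 37; q' = -150 + 7.5·58 = 285.
The subsidy expands output by 285 − 240 = 45 past the efficient level; on those units the gap between marginal cost and willingness to pay runs from 0 up to 21.
DWL = ½ × 21 × 45 = 472.5.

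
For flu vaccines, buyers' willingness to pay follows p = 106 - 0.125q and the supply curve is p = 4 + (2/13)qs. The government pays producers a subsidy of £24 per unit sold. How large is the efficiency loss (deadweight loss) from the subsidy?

Pre-subsidy: 106 - 0.125q = 4 + (2/13)q gives q* = 10608/29 and p* = 1748/29.
With the subsidy, sellers receive ps = pb + 24 for each unit, where pb is the price buyers pay.
On the curves, pb = 106 - 0.125q and ps = 4 + (2/13)q; the wedge ps − pb = 24 gives 4 + (2/13)q − (106 - 0.125q) = 24, so q' = 13104/29.
Then pb = 106 − 0.125·(13104/29) = 1436/29 and ps = 4 + (2/13)·(13104/29) = 2132/29.
The subsidy expands output by 13104/29 − 10608/29 = 2496/29 past the efficient level; on those units the gap between marginal cost and willingness to pay runs from 0 up to 24.
DWL = ½ × 24 × 2496/29 = 29952/29.

Deadweight loss = 29952/29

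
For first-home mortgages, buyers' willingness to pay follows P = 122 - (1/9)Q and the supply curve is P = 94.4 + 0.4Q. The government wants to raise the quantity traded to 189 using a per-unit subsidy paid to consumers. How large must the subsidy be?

At Q = 189, from the demand curve buyers pay Pb = 122 − (1/9)·189 = 101; from the supply curve sellers need Ps = 94.4 + 0.4·189 = 170.
The subsidy must fill the gap: s = Ps − Pb = 170 − 101 = 69.

Required subsidy s = 69 per unit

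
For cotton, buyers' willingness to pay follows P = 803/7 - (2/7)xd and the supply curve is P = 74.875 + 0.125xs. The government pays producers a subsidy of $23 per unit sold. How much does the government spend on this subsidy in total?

Pre-subsidy: 803/7 - (2/7)x = 74.875 + 0.125x gives x* = 97 and P* = 87.
With the subsidy, sellers receive Ps = Pb + 23 for each unit, where Pb is the price buyers pay.
On the curves, Pb = 803/7 - (2/7)x and Ps = 74.875 + 0.125x; the wedge Ps − Pb = 23 gives 74.875 + 0.125x − (803/7 - (2/7)x) = 23, so x' = 153.
Then Pb = 803/7 − (2/7)·153 = 71 and Ps = 74.875 + 0.125·153 = 94.
Government outlay = subsidy × quantity = 23 × 153 = 3519.

Government cost = $3519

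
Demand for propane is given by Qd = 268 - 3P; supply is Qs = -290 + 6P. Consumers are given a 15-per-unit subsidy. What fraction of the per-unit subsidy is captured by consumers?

Consumer share = 2/3

Pre-subsidy: 268 - 3P = -290 + 6P gives P* = 62, Q* = 82.
With the rebate, buyers effectively pay Pb = Ps − 15, where Ps is the price sellers receive.
Demand in terms of Ps becomes Qd = 268 − 3(Ps − 15) = 313 - 3Ps. Setting this equal to supply: 313 - 3Ps = -290 + 6Ps, so Ps = 67.
Buyers pay Pb = 67 − 15 = 52; Q' = -290 + 6·67 = 112.
Buyers' price falls by P* − Pb = 62 − 52 = 10; sellers' price rises by Ps − P* = 67 − 62 = 5.
So consumers capture 10/15 = 2/3 of each unit of subsidy.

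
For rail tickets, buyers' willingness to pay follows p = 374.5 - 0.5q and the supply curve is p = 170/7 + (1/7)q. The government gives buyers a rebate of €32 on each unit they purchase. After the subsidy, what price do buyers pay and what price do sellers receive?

Buyers pay 695/9; sellers receive 983/9

Pre-subsidy: 374.5 - 0.5q = 170/7 + (1/7)q gives q* = 4903/9 and p* = 919/9.
With the rebate, buyers effectively pay pb = ps − 32, where ps is the price sellers receive.
On the curves, pb = 374.5 - 0.5q and ps = 170/7 + (1/7)q; the wedge ps − pb = 32 gives 170/7 + (1/7)q − (374.5 - 0.5q) = 32, so q' = 5351/9.
Then pb = 374.5 − 0.5·(5351/9) = 695/9 and ps = 170/7 + (1/7)·(5351/9) = 983/9.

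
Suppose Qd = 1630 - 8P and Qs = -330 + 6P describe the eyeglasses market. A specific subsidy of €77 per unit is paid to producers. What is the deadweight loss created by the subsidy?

Deadweight loss = €10164

Pre-subsidy: 1630 - 8P = -330 + 6P gives P* = 140, Q* = 510.
With the subsidy, sellers receive Ps = Pb + 77 for each unit, where Pb is the price buyers pay.
Supply in terms of Pb becomes Qs = -330 + 6(Pb + 77) = 132 + 6Pb. Setting this equal to demand: 1630 - 8Pb = 132 + 6Pb, so Pb = 107.
Sellers receive Ps = 107 + 77 = 184; Q' = 1630 − 8·107 = 774.
The subsidy expands output by 774 − 510 = 264 past the efficient level; on those units the gap between marginal cost and willingness to pay runs from 0 up to 77.
DWL = ½ × 77 × 264 = 10164.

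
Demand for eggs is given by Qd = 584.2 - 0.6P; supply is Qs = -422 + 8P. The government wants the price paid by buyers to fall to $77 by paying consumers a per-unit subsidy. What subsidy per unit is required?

At a buyer price of 77, quantity demanded is 584.2 − 0.6·77 = 538.
Sellers supply 538 only when they receive Ps with -422 + 8·Ps = 538, i.e. Ps = 120.
s = Ps − Pb = 120 − 77 = 43.

Required subsidy s = $43 per unit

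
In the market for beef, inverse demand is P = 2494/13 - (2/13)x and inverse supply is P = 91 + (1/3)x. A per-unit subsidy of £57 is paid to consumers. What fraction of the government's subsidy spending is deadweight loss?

Pre-subsidy: 2494/13 - (2/13)x = 91 + (1/3)x gives x* = 207 and P* = 160.
With the rebate, buyers effectively pay Pb = Ps − 57, where Ps is the price sellers receive.
On the curves, Pb = 2494/13 - (2/13)x and Ps = 91 + (1/3)x; the wedge Ps − Pb = 57 gives 91 + (1/3)x − (2494/13 - (2/13)x) = 57, so x' = 324.
Then Pb = 2494/13 − (2/13)·324 = 142 and Ps = 91 + (1/3)·324 = 199.
ΔCS = ½(207 + 324)(160 − 142) = 4779; ΔPS = ½(207 + 324)(199 − 160) = 10354.5.
Government spending = 57 × 324 = 18468.
DWL = ½ × 57 × (324 − 207) = 3334.5; fraction = 3334.5 / 18468 = 13/72.

DWL / government spending = 13/72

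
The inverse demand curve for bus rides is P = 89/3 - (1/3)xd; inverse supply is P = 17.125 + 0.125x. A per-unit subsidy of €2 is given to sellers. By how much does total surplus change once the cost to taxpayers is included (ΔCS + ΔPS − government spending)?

Net change in total surplus = -48/11

Pre-subsidy: 89/3 - (1/3)x = 17.125 + 0.125x gives x* = 301/11 and P* = 226/11.
With the subsidy, sellers receive Ps = Pb + 2 for each unit, where Pb is the price buyers pay.
On the curves, Pb = 89/3 - (1/3)x and Ps = 17.125 + 0.125x; the wedge Ps − Pb = 2 gives 17.125 + 0.125x − (89/3 - (1/3)x) = 2, so x' = 349/11.
Then Pb = 89/3 − (1/3)·(349/11) = 210/11 and Ps = 17.125 + 0.125·(349/11) = 232/11.
ΔCS = ½(301/11 + 349/11)(226/11 − 210/11) = 5200/121; ΔPS = ½(301/11 + 349/11)(232/11 − 226/11) = 1950/121.
Government spending = 2 × 349/11 = 698/11.
Net change = 5200/121 + 1950/121 − 698/11 = -48/11. The loss equals the DWL triangle ½·2·48/11.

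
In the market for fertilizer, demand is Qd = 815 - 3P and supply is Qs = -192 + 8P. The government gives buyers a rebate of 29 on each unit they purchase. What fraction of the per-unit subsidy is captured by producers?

Pre-subsidy: 815 - 3P = -192 + 8P gives P* = 1007/11, Q* = 5944/11.
With the rebate, buyers effectively pay Pb = Ps − 29, where Ps is the price sellers receive.
Demand in terms of Ps becomes Qd = 815 − 3(Ps − 29) = 902 - 3Ps. Setting this equal to supply: 902 - 3Ps = -192 + 8Ps, so Ps = 1094/11.
Buyers pay Pb = 1094/11 − 29 = 775/11; Q' = -192 + 8·(1094/11) = 6640/11.
Buyers' price falls by P* − Pb = 1007/11 − 775/11 = 232/11; sellers' price rises by Ps − P* = 1094/11 − 1007/11 = 87/11.
So producers capture (87/11)/29 = 3/11 of each unit of subsidy.

Producer share = 3/11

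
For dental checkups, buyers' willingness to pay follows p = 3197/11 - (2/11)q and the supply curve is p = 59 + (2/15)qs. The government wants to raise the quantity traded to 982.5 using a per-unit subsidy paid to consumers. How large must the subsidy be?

Required subsidy s = 78 per unit

At q = 982.5, from the demand curve buyers pay pb = 3197/11 − (2/11)·982.5 = 112; from the supply curve sellers need ps = 59 + (2/15)·982.5 = 190.
The subsidy must fill the gap: s = ps − pb = 190 − 112 = 78.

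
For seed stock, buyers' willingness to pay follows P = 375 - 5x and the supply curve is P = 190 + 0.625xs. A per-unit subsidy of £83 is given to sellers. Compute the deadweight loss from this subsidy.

Deadweight loss = 27556/45

Pre-subsidy: 375 - 5x = 190 + 0.625x gives x* = 296/9 and P* = 1895/9.
With the subsidy, sellers receive Ps = Pb + 83 for each unit, where Pb is the price buyers pay.
On the curves, Pb = 375 - 5x and Ps = 190 + 0.625x; the wedge Ps − Pb = 83 gives 190 + 0.625x − (375 - 5x) = 83, so x' = 2144/45.
Then Pb = 375 − 5·(2144/45) = 1231/9 and Ps = 190 + 0.625·(2144/45) = 1978/9.
The subsidy expands output by 2144/45 − 296/9 = 664/45 past the efficient level; on those units the gap between marginal cost and willingness to pay runs from 0 up to 83.
DWL = ½ × 83 × 664/45 = 27556/45.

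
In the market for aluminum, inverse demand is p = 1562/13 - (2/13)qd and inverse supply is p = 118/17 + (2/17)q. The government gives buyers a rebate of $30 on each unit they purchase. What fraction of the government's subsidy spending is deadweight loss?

DWL / government spending = 221/2110

Pre-subsidy: 1562/13 - (2/13)q = 118/17 + (2/17)q gives q* = 417 and p* = 56.
With the rebate, buyers effectively pay pb = ps − 30, where ps is the price sellers receive.
On the curves, pb = 1562/13 - (2/13)q and ps = 118/17 + (2/17)q; the wedge ps − pb = 30 gives 118/17 + (2/17)q − (1562/13 - (2/13)q) = 30, so q' = 527.5.
Then pb = 1562/13 − (2/13)·527.5 = 39 and ps = 118/17 + (2/17)·527.5 = 69.
ΔCS = ½(417 + 527.5)(56 − 39) = 8028.25; ΔPS = ½(417 + 527.5)(69 − 56) = 6139.25.
Government spending = 30 × 527.5 = 15825.
DWL = ½ × 30 × (527.5 − 417) = 1657.5; fraction = 1657.5 / 15825 = 221/2110.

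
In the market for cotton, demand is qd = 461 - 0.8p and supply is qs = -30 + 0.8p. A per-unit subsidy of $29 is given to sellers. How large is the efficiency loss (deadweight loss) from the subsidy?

Pre-subsidy: 461 - 0.8p = -30 + 0.8p gives p* = 306.875, q* = 215.5.
With the subsidy, sellers receive ps = pb + 29 for each unit, where pb is the price buyers pay.
Supply in terms of pb becomes qs = -30 + 0.8(pb + 29) = -6.8 + 0.8pb. Setting this equal to demand: 461 - 0.8pb = -6.8 + 0.8pb, so pb = 292.375.
Sellers receive ps = 292.375 + 29 = 321.375; q' = 461 − 0.8·292.375 = 227.1.
The subsidy expands output by 227.1 − 215.5 = 11.6 past the efficient level; on those units the gap between marginal cost and willingness to pay runs from 0 up to 29.
DWL = ½ × 29 × 11.6 = 168.2.

Deadweight loss = $168.2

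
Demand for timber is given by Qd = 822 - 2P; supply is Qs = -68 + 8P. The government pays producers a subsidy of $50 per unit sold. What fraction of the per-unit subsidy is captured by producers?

Producer share = 0.2

Pre-subsidy: 822 - 2P = -68 + 8P gives P* = 89, Q* = 644.
With the subsidy, sellers receive Ps = Pb + 50 for each unit, where Pb is the price buyers pay.
Supply in terms of Pb becomes Qs = -68 + 8(Pb + 50) = 332 + 8Pb. Setting this equal to demand: 822 - 2Pb = 332 + 8Pb, so Pb = 49.
Sellers receive Ps = 49 + 50 = 99; Q' = 822 − 2·49 = 724.
Buyers' price falls by P* − Pb = 89 − 49 = 40; sellers' price rises by Ps − P* = 99 − 89 = 10.
So producers capture 10/50 = 0.2 of each unit of subsidy.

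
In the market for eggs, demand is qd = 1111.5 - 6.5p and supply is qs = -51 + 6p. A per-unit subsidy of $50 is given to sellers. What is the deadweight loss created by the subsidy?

Pre-subsidy: 1111.5 - 6.5p = -51 + 6p gives p* = 93, q* = 507.
With the subsidy, sellers receive ps = pb + 50 for each unit, where pb is the price buyers pay.
Supply in terms of pb becomes qs = -51 + 6(pb + 50) = 249 + 6pb. Setting this equal to demand: 1111.5 - 6.5pb = 249 + 6pb, so pb = 69.
Sellers receive ps = 69 + 50 = 119; q' = 1111.5 − 6.5·69 = 663.
The subsidy expands output by 663 − 507 = 156 past the efficient level; on those units the gap between marginal cost and willingness to pay runs from 0 up to 50.
DWL = ½ × 50 × 156 = 3900.

Deadweight loss = $3900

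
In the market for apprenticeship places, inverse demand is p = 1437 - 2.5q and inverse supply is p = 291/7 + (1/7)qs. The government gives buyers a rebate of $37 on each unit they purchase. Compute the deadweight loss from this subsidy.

Deadweight loss = $259

Pre-subsidy: 1437 - 2.5q = 291/7 + (1/7)q gives q* = 528 and p* = 117.
With the rebate, buyers effectively pay pb = ps − 37, where ps is the price sellers receive.
On the curves, pb = 1437 - 2.5q and ps = 291/7 + (1/7)q; the wedge ps − pb = 37 gives 291/7 + (1/7)q − (1437 - 2.5q) = 37, so q' = 542.
Then pb = 1437 − 2.5·542 = 82 and ps = 291/7 + (1/7)·542 = 119.
The subsidy expands output by 542 − 528 = 14 past the efficient level; on those units the gap between marginal cost and willingness to pay runs from 0 up to 37.
DWL = ½ × 37 × 14 = 259.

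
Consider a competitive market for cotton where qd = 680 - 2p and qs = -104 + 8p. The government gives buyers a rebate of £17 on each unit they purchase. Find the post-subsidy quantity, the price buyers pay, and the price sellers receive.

q' = 550.4; buyers pay £64.8; sellers receive £81.8

Pre-subsidy: 680 - 2p = -104 + 8p gives p* = 78.4, q* = 523.2.
With the rebate, buyers effectively pay pb = ps − 17, where ps is the price sellers receive.
Demand in terms of ps becomes qd = 680 − 2(ps − 17) = 714 - 2ps. Setting this equal to supply: 714 - 2ps = -104 + 8ps, so ps = 81.8.
Buyers pay pb = 81.8 − 17 = 64.8; q' = -104 + 8·81.8 = 550.4.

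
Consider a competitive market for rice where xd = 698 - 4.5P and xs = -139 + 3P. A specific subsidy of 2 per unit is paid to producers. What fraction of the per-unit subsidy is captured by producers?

Pre-subsidy: 698 - 4.5P = -139 + 3P gives P* = 111.6, x* = 195.8.
With the subsidy, sellers receive Ps = Pb + 2 for each unit, where Pb is the price buyers pay.
Supply in terms of Pb becomes xs = -139 + 3(Pb + 2) = -133 + 3Pb. Setting this equal to demand: 698 - 4.5Pb = -133 + 3Pb, so Pb = 110.8.
Sellers receive Ps = 110.8 + 2 = 112.8; x' = 698 − 4.5·110.8 = 199.4.
Buyers' price falls by P* − Pb = 111.6 − 110.8 = 0.8; sellers' price rises by Ps − P* = 112.8 − 111.6 = 1.2.
So producers capture 1.2/2 = 0.6 of each unit of subsidy.

Producer share = 0.6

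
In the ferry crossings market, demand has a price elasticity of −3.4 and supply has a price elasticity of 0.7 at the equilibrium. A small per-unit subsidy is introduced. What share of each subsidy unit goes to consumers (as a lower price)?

Consumer share = 7/41

For a small subsidy around the equilibrium, the benefit split depends on the relative slopes, which at a point are proportional to the elasticities.
Buyer share = εs/(εs + |εd|) = 0.7/(0.7 + 3.4) = 7/41; seller share = |εd|/(εs + |εd|) = 34/41.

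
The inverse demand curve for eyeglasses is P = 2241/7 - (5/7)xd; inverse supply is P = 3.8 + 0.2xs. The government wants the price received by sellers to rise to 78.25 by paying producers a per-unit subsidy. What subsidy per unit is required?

Required subsidy s = 24 per unit

At a seller price of 78.25, quantity supplied is -19 + 5·78.25 = 372.25.
Buyers absorb 372.25 only when they pay Pb = 2241/7 − (5/7)·372.25 = 54.25.
s = Ps − Pb = 78.25 − 54.25 = 24.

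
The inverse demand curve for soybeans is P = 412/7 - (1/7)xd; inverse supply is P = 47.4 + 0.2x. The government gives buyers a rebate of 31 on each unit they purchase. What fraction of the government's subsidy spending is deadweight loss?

DWL / government spending = 1085/2972

Pre-subsidy: 412/7 - (1/7)x = 47.4 + 0.2x gives x* = 401/12 and P* = 649/12.
With the rebate, buyers effectively pay Pb = Ps − 31, where Ps is the price sellers receive.
On the curves, Pb = 412/7 - (1/7)x and Ps = 47.4 + 0.2x; the wedge Ps − Pb = 31 gives 47.4 + 0.2x − (412/7 - (1/7)x) = 31, so x' = 743/6.
Then Pb = 412/7 − (1/7)·(743/6) = 247/6 and Ps = 47.4 + 0.2·(743/6) = 433/6.
ΔCS = ½(401/12 + 743/6)(649/12 − 247/6) = 97495/96; ΔPS = ½(401/12 + 743/6)(433/6 − 649/12) = 136493/96.
Government spending = 31 × 743/6 = 23033/6.
DWL = ½ × 31 × (743/6 − 401/12) = 33635/24; fraction = (33635/24) / (23033/6) = 1085/2972.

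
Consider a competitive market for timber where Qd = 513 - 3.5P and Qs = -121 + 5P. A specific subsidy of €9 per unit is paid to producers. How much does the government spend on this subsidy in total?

Government cost = 41382/17

Pre-subsidy: 513 - 3.5P = -121 + 5P gives P* = 1268/17, Q* = 4283/17.
With the subsidy, sellers receive Ps = Pb + 9 for each unit, where Pb is the price buyers pay.
Supply in terms of Pb becomes Qs = -121 + 5(Pb + 9) = -76 + 5Pb. Setting this equal to demand: 513 - 3.5Pb = -76 + 5Pb, so Pb = 1178/17.
Sellers receive Ps = 1178/17 + 9 = 1331/17; Q' = 513 − 3.5·(1178/17) = 4598/17.
Government outlay = subsidy × quantity = 9 × 4598/17 = 41382/17.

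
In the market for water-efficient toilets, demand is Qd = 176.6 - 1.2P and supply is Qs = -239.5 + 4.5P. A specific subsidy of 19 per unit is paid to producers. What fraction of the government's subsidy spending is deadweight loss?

Pre-subsidy: 176.6 - 1.2P = -239.5 + 4.5P gives P* = 73, Q* = 89.
With the subsidy, sellers receive Ps = Pb + 19 for each unit, where Pb is the price buyers pay.
Supply in terms of Pb becomes Qs = -239.5 + 4.5(Pb + 19) = -154 + 4.5Pb. Setting this equal to demand: 176.6 - 1.2Pb = -154 + 4.5Pb, so Pb = 58.
Sellers receive Ps = 58 + 19 = 77; Q' = 176.6 − 1.2·58 = 107.
ΔCS = ½(89 + 107)(73 − 58) = 1470; ΔPS = ½(89 + 107)(77 − 73) = 392.
Government spending = 19 × 107 = 2033.
DWL = ½ × 19 × (107 − 89) = 171; fraction = 171 / 2033 = 9/107.

DWL / government spending = 9/107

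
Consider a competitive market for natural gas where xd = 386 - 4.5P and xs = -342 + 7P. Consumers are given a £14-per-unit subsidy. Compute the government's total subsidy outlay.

Pre-subsidy: 386 - 4.5P = -342 + 7P gives P* = 1456/23, x* = 2326/23.
With the rebate, buyers effectively pay Pb = Ps − 14, where Ps is the price sellers receive.
Demand in terms of Ps becomes xd = 386 − 4.5(Ps − 14) = 449 - 4.5Ps. Setting this equal to supply: 449 - 4.5Ps = -342 + 7Ps, so Ps = 1582/23.
Buyers pay Pb = 1582/23 − 14 = 1260/23; x' = -342 + 7·(1582/23) = 3208/23.
Government outlay = subsidy × quantity = 14 × 3208/23 = 44912/23.

Government cost = 44912/23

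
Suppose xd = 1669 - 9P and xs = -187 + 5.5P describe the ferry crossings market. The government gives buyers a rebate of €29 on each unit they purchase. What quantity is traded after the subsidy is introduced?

Pre-subsidy: 1669 - 9P = -187 + 5.5P gives P* = 128, x* = 517.
With the rebate, buyers effectively pay Pb = Ps − 29, where Ps is the price sellers receive.
Demand in terms of Ps becomes xd = 1669 − 9(Ps − 29) = 1930 - 9Ps. Setting this equal to supply: 1930 - 9Ps = -187 + 5.5Ps, so Ps = 146.
Buyers pay Pb = 146 − 29 = 117; x' = -187 + 5.5·146 = 616.

x' = 616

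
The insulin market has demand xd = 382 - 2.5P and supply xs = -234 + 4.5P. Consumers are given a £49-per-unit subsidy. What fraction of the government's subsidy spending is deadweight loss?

Pre-subsidy: 382 - 2.5P = -234 + 4.5P gives P* = 88, x* = 162.
With the rebate, buyers effectively pay Pb = Ps − 49, where Ps is the price sellers receive.
Demand in terms of Ps becomes xd = 382 − 2.5(Ps − 49) = 504.5 - 2.5Ps. Setting this equal to supply: 504.5 - 2.5Ps = -234 + 4.5Ps, so Ps = 105.5.
Buyers pay Pb = 105.5 − 49 = 56.5; x' = -234 + 4.5·105.5 = 240.75.
ΔCS = ½(162 + 240.75)(88 − 56.5) = 6343.3125; ΔPS = ½(162 + 240.75)(105.5 − 88) = 3524.0625.
Government spending = 49 × 240.75 = 11796.75.
DWL = ½ × 49 × (240.75 − 162) = 1929.375; fraction = 1929.375 / 11796.75 = 35/214.

DWL / government spending = 35/214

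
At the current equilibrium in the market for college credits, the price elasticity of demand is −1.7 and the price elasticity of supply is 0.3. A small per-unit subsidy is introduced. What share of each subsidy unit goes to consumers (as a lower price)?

Consumer share = 0.15

For a small subsidy around the equilibrium, the benefit split depends on the relative slopes, which at a point are proportional to the elasticities.
Buyer share = εs/(εs + |εd|) = 0.3/(0.3 + 1.7) = 0.15; seller share = |εd|/(εs + |εd|) = 0.85.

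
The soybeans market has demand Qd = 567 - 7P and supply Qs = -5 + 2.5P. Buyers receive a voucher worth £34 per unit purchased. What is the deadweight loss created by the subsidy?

Deadweight loss = 20230/19

Pre-subsidy: 567 - 7P = -5 + 2.5P gives P* = 1144/19, Q* = 2765/19.
With the rebate, buyers effectively pay Pb = Ps − 34, where Ps is the price sellers receive.
Demand in terms of Ps becomes Qd = 567 − 7(Ps − 34) = 805 - 7Ps. Setting this equal to supply: 805 - 7Ps = -5 + 2.5Ps, so Ps = 1620/19.
Buyers pay Pb = 1620/19 − 34 = 974/19; Q' = -5 + 2.5·(1620/19) = 3955/19.
The subsidy expands output by 3955/19 − 2765/19 = 1190/19 past the efficient level; on those units the gap between marginal cost and willingness to pay runs from 0 up to 34.
DWL = ½ × 34 × 1190/19 = 20230/19.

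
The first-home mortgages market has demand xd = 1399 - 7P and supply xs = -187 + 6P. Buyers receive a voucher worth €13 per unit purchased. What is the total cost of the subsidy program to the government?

Pre-subsidy: 1399 - 7P = -187 + 6P gives P* = 122, x* = 545.
With the rebate, buyers effectively pay Pb = Ps − 13, where Ps is the price sellers receive.
Demand in terms of Ps becomes xd = 1399 − 7(Ps − 13) = 1490 - 7Ps. Setting this equal to supply: 1490 - 7Ps = -187 + 6Ps, so Ps = 129.
Buyers pay Pb = 129 − 13 = 116; x' = -187 + 6·129 = 587.
Government outlay = subsidy × quantity = 13 × 587 = 7631.

Government cost = €7631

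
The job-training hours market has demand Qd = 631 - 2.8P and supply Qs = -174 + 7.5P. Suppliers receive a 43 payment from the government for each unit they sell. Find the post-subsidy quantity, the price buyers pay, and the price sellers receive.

Pre-subsidy: 631 - 2.8P = -174 + 7.5P gives P* = 8050/103, Q* = 42453/103.
With the subsidy, sellers receive Ps = Pb + 43 for each unit, where Pb is the price buyers pay.
Supply in terms of Pb becomes Qs = -174 + 7.5(Pb + 43) = 148.5 + 7.5Pb. Setting this equal to demand: 631 - 2.8Pb = 148.5 + 7.5Pb, so Pb = 4825/103.
Sellers receive Ps = 4825/103 + 43 = 9254/103; Q' = 631 − 2.8·(4825/103) = 51483/103.

Q' = 51483/103; buyers pay 4825/103; sellers receive 9254/103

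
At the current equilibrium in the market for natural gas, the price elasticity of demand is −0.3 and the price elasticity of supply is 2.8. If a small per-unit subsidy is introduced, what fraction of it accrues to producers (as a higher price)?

For a small subsidy around the equilibrium, the benefit split depends on the relative slopes, which at a point are proportional to the elasticities.
Buyer share = εs/(εs + |εd|) = 2.8/(2.8 + 0.3) = 28/31; seller share = |εd|/(εs + |εd|) = 3/31.
So producers capture 3/31 of the subsidy.

Producer share = 3/31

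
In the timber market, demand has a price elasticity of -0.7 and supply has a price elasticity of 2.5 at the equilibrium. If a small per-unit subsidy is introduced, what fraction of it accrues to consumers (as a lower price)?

For a small subsidy around the equilibrium, the benefit split depends on the relative slopes, which at a point are proportional to the elasticities.
Buyer share = εs/(εs + |εd|) = 2.5/(2.5 + 0.7) = 0.78125; seller share = |εd|/(εs + |εd|) = 0.21875.

Consumer share = 0.78125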